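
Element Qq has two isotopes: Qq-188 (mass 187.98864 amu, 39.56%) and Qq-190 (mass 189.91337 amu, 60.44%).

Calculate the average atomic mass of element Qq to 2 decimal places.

Weight each isotope mass by its fractional abundance: 0.3956 × 187.98864 + 0.6044 × 189.91337
= 74.368306 + 114.783641 = 189.151947 amu

189.15 amu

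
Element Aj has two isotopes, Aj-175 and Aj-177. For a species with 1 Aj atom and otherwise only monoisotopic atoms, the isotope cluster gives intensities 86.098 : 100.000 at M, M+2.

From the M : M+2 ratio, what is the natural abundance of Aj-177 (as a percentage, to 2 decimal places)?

53.74%

Let p = fractional abundance of Aj-175. I(M+2)/I(M) = [C(1,1)·p^0·(1−p)] / p^1 = 1·(1−p)/p = 100.000/86.098 = 1.1615
(1−p)/p = 1.1615/1 = 1.1615  ⇒  p = 1/(1 + 1.1615) = 0.4626
Aj-175: 46.26%, Aj-177: 53.74%.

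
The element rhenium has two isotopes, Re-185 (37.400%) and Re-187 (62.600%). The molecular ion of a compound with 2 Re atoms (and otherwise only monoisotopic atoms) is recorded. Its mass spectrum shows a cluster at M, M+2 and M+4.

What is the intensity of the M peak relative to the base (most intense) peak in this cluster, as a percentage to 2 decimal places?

Binomial terms of (0.37400 + 0.62600)^2: M 0.1399, M+2 0.4682, M+4 0.3919 → M+2 is the base peak.
P(M+2) = C(2,1) × 0.37400^1 × 0.62600^1 = 2 × 0.3740 × 0.6260 = 0.468248 (base)
P(M) = C(2,0) × 0.37400^2 × 0.62600^0 = 1 × 0.139876 × 1.0000 = 0.139876
Relative intensity = 0.139876 / 0.468248 × 100 = 29.87

29.87%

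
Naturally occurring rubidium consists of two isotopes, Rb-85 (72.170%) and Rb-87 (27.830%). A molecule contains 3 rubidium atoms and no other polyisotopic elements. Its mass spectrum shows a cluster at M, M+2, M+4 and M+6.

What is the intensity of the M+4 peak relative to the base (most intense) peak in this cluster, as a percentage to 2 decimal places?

38.56%

Binomial terms of (0.72170 + 0.27830)^3: M 0.3759, M+2 0.4349, M+4 0.1677, M+6 0.0216 → M+2 is the base peak.
P(M+2) = C(3,1) × 0.72170^2 × 0.27830^1 = 3 × 0.52085089 × 0.2783 = 0.434858 (base)
P(M+4) = C(3,2) × 0.72170^1 × 0.27830^2 = 3 × 0.7217 × 0.07745089 = 0.167689
Relative intensity = 0.167689 / 0.434858 × 100 = 38.56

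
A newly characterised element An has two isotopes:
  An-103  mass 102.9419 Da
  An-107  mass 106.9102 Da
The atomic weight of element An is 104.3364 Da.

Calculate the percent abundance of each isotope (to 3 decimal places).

An-103: 64.859%, An-107: 35.141%

Let x be the fractional abundance of An-103; then An-107 has abundance 1 − x.
102.9419·x + 106.9102·(1 − x) = 104.3364
(102.9419 − 106.9102)·x = 104.3364 − 106.9102
x = -2.5738 / -3.9683 = 0.64859 → 64.859% An-103, 35.141% An-107.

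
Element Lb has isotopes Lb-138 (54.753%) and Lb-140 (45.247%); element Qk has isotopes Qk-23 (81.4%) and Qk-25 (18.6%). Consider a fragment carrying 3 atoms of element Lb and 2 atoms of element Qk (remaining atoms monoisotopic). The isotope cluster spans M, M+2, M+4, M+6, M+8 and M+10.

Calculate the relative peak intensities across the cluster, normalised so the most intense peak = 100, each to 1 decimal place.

Element Lb pattern (n=3): 0.16414353 : 0.40693672 : 0.33628597 : 0.09263378
Element Qk pattern (n=2): 0.662596 : 0.302808 : 0.034596
Convolve the two distributions (both contribute in 2-u steps):
  M: 0.16414353×0.662596 = 0.108761
  M+2: 0.16414353×0.302808 + 0.40693672×0.662596 = 0.319339
  M+4: 0.16414353×0.034596 + 0.40693672×0.302808 + 0.33628597×0.662596 = 0.351724
  M+6: 0.40693672×0.034596 + 0.33628597×0.302808 + 0.09263378×0.662596 = 0.177287
  M+8: 0.33628597×0.034596 + 0.09263378×0.302808 = 0.039684
  M+10: 0.09263378×0.034596 = 0.003205
Scale to base peak (0.351724) = 100: 30.9 : 90.8 : 100.0 : 50.4 : 11.3 : 0.9

30.9 : 90.8 : 100.0 : 50.4 : 11.3 : 0.9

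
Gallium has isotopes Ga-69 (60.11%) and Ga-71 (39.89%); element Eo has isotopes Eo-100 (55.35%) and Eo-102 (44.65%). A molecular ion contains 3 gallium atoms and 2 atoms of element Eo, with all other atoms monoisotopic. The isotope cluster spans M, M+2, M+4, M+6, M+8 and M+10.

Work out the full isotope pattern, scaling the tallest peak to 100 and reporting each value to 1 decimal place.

19.3 : 69.5 : 100.0 : 71.7 : 25.7 : 3.7

Gallium pattern (n=3): 0.21719018 : 0.43239309 : 0.28694328 : 0.06347345
Element Eo pattern (n=2): 0.30636225 : 0.4942755 : 0.19936225
Convolve the two distributions (both contribute in 2-u steps):
  M: 0.21719018×0.30636225 = 0.066539
  M+2: 0.21719018×0.4942755 + 0.43239309×0.30636225 = 0.239821
  M+4: 0.21719018×0.19936225 + 0.43239309×0.4942755 + 0.28694328×0.30636225 = 0.344929
  M+6: 0.43239309×0.19936225 + 0.28694328×0.4942755 + 0.06347345×0.30636225 = 0.247478
  M+8: 0.28694328×0.19936225 + 0.06347345×0.4942755 = 0.088579
  M+10: 0.06347345×0.19936225 = 0.012654
Scale to base peak (0.344929) = 100: 19.3 : 69.5 : 100.0 : 71.7 : 25.7 : 3.7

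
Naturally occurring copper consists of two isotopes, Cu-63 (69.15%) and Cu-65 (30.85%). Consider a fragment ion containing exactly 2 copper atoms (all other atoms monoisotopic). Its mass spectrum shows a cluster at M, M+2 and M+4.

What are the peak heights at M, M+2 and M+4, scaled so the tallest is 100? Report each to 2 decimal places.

The 2 Cu atoms are independent, so intensities follow the terms of (0.6915 + 0.3085)^2.
P(M) = 0.6915^2 = 0.478172
P(M+2) = 2 × 0.6915^1 × 0.3085^1 = 0.426656
P(M+4) = 0.3085^2 = 0.095172
The M peak is largest (0.478172); scaling to 100 gives 100.00 : 89.23 : 19.90.

100.00 : 89.23 : 19.90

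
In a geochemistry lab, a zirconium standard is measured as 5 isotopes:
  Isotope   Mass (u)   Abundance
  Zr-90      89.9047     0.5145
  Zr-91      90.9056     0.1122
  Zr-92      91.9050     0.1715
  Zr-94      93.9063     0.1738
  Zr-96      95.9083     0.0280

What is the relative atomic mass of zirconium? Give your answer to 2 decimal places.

Weight each isotope mass by its fractional abundance: 0.5145 × 89.9047 + 0.1122 × 90.9056 + 0.1715 × 91.9050 + 0.1738 × 93.9063 + 0.0280 × 95.9083
= 46.25597 + 10.19961 + 15.76171 + 16.32091 + 2.68543 = 91.22363 u

91.22 u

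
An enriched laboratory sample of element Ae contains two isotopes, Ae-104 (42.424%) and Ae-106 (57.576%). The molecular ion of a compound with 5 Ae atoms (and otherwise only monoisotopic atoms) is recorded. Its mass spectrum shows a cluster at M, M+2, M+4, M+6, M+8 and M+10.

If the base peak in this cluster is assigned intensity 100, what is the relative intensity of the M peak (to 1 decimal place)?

(0.42424 + 0.57576)^5 gives M 0.0137, M+2 0.0933, M+4 0.2531, M+6 0.3435, M+8 0.2331, M+10 0.0633; the largest is M+6.
P(M+6) = C(5,3) × 0.42424^2 × 0.57576^3 = 10 × 0.17997958 × 0.1908642 = 0.343517 (base)
P(M) = C(5,0) × 0.42424^5 × 0.57576^0 = 1 × 0.01374226 × 1.0000 = 0.013742
Relative intensity = 0.013742 / 0.343517 × 100 = 4.0

4.0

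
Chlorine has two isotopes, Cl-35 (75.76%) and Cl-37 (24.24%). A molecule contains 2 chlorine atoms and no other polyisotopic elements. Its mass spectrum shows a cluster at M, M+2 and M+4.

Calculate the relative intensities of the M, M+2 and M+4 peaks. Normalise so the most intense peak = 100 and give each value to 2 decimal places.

The 2 Cl atoms are independent, so intensities follow the terms of (0.7576 + 0.2424)^2.
P(M) = 0.7576^2 = 0.573958
P(M+2) = 2 × 0.7576^1 × 0.2424^1 = 0.367284
P(M+4) = 0.2424^2 = 0.058758
The M peak is largest (0.573958); scaling to 100 gives 100.00 : 63.99 : 10.24.

100.00 : 63.99 : 10.24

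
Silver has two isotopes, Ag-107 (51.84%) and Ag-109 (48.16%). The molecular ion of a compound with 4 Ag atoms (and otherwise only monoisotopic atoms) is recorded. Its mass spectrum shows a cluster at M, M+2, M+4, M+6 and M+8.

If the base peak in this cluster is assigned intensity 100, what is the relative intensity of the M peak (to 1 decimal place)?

Term probabilities: M 0.0722, M+2 0.2684, M+4 0.3740, M+6 0.2316, M+8 0.0538. Base peak = M+4.
P(M+4) = C(4,2) × 0.5184^2 × 0.4816^2 = 6 × 0.26873856 × 0.23193856 = 0.373985 (base)
P(M) = C(4,0) × 0.5184^4 × 0.4816^0 = 1 × 0.07222041 × 1.0000 = 0.072220
Relative intensity = 0.072220 / 0.373985 × 100 = 19.3

19.3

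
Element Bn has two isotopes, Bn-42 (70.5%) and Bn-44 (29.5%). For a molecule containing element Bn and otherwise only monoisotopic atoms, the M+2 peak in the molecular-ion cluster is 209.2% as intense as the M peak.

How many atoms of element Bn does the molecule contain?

The M+2/M ratio from n Bn atoms is n · q/p = n · 0.295/0.705.
n = 2.092 × 0.705/0.295 = 5.00 ≈ 5

5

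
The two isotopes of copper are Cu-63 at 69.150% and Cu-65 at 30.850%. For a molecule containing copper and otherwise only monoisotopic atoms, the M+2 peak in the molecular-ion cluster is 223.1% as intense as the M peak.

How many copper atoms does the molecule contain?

5

The M+2/M ratio from n Cu atoms is n · q/p = n · 0.30850/0.69150.
n = 2.231 × 0.69150/0.30850 = 5.00 ≈ 5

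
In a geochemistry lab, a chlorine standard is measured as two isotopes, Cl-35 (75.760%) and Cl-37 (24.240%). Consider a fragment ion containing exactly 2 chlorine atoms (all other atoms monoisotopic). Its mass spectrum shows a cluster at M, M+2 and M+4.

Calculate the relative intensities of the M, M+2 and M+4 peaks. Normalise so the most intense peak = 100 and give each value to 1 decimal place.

100.0 : 64.0 : 10.2

Expanding (0.75760 + 0.24240)^2:
P(M) = 0.75760^2 = 0.573958
P(M+2) = 2 × 0.75760^1 × 0.24240^1 = 0.367284
P(M+4) = 0.24240^2 = 0.058758
The M peak is largest (0.573958); scaling to 100 gives 100.0 : 64.0 : 10.2.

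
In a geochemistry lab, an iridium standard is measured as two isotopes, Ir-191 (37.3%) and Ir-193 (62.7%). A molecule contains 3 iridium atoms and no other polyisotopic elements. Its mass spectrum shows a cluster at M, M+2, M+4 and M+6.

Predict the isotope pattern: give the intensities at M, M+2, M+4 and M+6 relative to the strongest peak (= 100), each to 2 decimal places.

Expanding (0.373 + 0.627)^3:
P(M) = 0.373^3 = 0.051895
P(M+2) = 3 × 0.373^2 × 0.627^1 = 0.261702
P(M+4) = 3 × 0.373^1 × 0.627^2 = 0.439911
P(M+6) = 0.627^3 = 0.246492
The M+4 peak is largest (0.439911); scaling to 100 gives 11.80 : 59.49 : 100.00 : 56.03.

11.80 : 59.49 : 100.00 : 56.03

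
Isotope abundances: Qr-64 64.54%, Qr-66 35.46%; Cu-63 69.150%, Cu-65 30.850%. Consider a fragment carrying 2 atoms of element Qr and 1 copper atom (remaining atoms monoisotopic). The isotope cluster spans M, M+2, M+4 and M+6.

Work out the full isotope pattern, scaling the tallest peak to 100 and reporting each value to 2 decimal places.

Element Qr pattern (n=2): 0.41654116 : 0.45771768 : 0.12574116
Copper pattern (n=1): 0.6915 : 0.3085
Convolve the two distributions (both contribute in 2-u steps):
  M: 0.41654116×0.6915 = 0.288038
  M+2: 0.41654116×0.3085 + 0.45771768×0.6915 = 0.445015
  M+4: 0.45771768×0.3085 + 0.12574116×0.6915 = 0.228156
  M+6: 0.12574116×0.3085 = 0.038791
Scale to base peak (0.445015) = 100: 64.73 : 100.00 : 51.27 : 8.72

64.73 : 100.00 : 51.27 : 8.72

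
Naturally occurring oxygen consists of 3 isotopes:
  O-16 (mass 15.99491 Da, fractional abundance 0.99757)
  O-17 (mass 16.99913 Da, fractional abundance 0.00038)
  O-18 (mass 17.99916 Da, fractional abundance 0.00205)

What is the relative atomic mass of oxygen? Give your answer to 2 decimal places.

The abundance-weighted mean is 0.99757 × 15.99491 + 0.00038 × 16.99913 + 0.00205 × 17.99916
= 15.956042 + 0.006460 + 0.036898 = 15.999400 Da

16.00 Da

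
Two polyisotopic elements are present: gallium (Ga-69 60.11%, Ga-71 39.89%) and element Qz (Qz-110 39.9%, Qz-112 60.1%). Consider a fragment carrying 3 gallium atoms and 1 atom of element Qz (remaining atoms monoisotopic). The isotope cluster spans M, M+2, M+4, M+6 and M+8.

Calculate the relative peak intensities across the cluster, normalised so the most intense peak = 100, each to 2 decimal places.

23.15 : 80.95 : 100.00 : 52.83 : 10.19

Gallium pattern (n=3): 0.21719018 : 0.43239309 : 0.28694328 : 0.06347345
Element Qz pattern (n=1): 0.3990 : 0.6010
Convolve the two distributions (both contribute in 2-u steps):
  M: 0.21719018×0.3990 = 0.086659
  M+2: 0.21719018×0.6010 + 0.43239309×0.3990 = 0.303056
  M+4: 0.43239309×0.6010 + 0.28694328×0.3990 = 0.374359
  M+6: 0.28694328×0.6010 + 0.06347345×0.3990 = 0.197779
  M+8: 0.06347345×0.6010 = 0.038148
Scale to base peak (0.374359) = 100: 23.15 : 80.95 : 100.00 : 52.83 : 10.19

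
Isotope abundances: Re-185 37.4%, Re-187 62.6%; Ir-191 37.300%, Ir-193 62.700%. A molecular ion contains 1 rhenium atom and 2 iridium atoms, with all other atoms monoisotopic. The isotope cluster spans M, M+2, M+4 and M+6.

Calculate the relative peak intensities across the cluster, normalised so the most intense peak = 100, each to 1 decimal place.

11.8 : 59.6 : 100.0 : 56.0

Rhenium pattern (n=1): 0.3740 : 0.6260
Iridium pattern (n=2): 0.139129 : 0.467742 : 0.393129
Convolve the two distributions (both contribute in 2-u steps):
  M: 0.3740×0.139129 = 0.052034
  M+2: 0.3740×0.467742 + 0.6260×0.139129 = 0.262030
  M+4: 0.3740×0.393129 + 0.6260×0.467742 = 0.439837
  M+6: 0.6260×0.393129 = 0.246099
Scale to base peak (0.439837) = 100: 11.8 : 59.6 : 100.0 : 56.0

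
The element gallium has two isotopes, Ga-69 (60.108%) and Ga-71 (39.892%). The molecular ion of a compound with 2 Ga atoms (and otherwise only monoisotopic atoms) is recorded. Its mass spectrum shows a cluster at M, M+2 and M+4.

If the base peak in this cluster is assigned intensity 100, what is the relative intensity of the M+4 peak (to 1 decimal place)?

(0.60108 + 0.39892)^2 gives M 0.3613, M+2 0.4796, M+4 0.1591; the largest is M+2.
P(M+2) = C(2,1) × 0.60108^1 × 0.39892^1 = 2 × 0.60108 × 0.39892 = 0.479566 (base)
P(M+4) = C(2,2) × 0.60108^0 × 0.39892^2 = 1 × 1.0000 × 0.15913717 = 0.159137
Relative intensity = 0.159137 / 0.479566 × 100 = 33.2

33.2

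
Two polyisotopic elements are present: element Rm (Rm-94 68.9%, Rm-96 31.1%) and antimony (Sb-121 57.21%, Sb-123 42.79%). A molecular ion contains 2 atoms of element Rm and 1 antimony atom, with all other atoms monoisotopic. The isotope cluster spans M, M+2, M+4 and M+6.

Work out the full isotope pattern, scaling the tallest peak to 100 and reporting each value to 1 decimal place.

Element Rm pattern (n=2): 0.474721 : 0.428558 : 0.096721
Antimony pattern (n=1): 0.5721 : 0.4279
Convolve the two distributions (both contribute in 2-u steps):
  M: 0.474721×0.5721 = 0.271588
  M+2: 0.474721×0.4279 + 0.428558×0.5721 = 0.448311
  M+4: 0.428558×0.4279 + 0.096721×0.5721 = 0.238714
  M+6: 0.096721×0.4279 = 0.041387
Scale to base peak (0.448311) = 100: 60.6 : 100.0 : 53.2 : 9.2

60.6 : 100.0 : 53.2 : 9.2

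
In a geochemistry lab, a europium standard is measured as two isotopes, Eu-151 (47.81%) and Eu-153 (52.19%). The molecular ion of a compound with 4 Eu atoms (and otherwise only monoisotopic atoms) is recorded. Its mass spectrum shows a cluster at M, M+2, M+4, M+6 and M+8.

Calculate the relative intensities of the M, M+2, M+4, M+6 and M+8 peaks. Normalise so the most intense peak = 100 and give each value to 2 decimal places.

13.99 : 61.07 : 100.00 : 72.77 : 19.86

The 4 Eu atoms are independent, so intensities follow the terms of (0.4781 + 0.5219)^4.
P(M) = 0.4781^4 = 0.052249
P(M+2) = 4 × 0.4781^3 × 0.5219^1 = 0.228141
P(M+4) = 6 × 0.4781^2 × 0.5219^2 = 0.373563
P(M+6) = 4 × 0.4781^1 × 0.5219^3 = 0.271857
P(M+8) = 0.5219^4 = 0.074191
The M+4 peak is largest (0.373563); scaling to 100 gives 13.99 : 61.07 : 100.00 : 72.77 : 19.86.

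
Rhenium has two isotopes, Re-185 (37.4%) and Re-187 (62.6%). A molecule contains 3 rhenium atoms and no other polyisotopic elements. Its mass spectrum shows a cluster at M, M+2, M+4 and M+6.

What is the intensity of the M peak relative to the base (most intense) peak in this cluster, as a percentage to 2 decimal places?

11.90%

Binomial terms of (0.374 + 0.626)^3: M 0.0523, M+2 0.2627, M+4 0.4397, M+6 0.2453 → M+4 is the base peak.
P(M+4) = C(3,2) × 0.374^1 × 0.626^2 = 3 × 0.3740 × 0.391876 = 0.439685 (base)
P(M) = C(3,0) × 0.374^3 × 0.626^0 = 1 × 0.05231362 × 1.0000 = 0.052314
Relative intensity = 0.052314 / 0.439685 × 100 = 11.90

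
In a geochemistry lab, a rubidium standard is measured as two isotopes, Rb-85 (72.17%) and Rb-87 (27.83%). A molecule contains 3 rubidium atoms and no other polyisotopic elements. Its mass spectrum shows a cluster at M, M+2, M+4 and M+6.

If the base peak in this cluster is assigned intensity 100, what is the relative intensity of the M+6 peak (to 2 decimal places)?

(0.7217 + 0.2783)^3 gives M 0.3759, M+2 0.4349, M+4 0.1677, M+6 0.0216; the largest is M+2.
P(M+2) = C(3,1) × 0.7217^2 × 0.2783^1 = 3 × 0.52085089 × 0.2783 = 0.434858 (base)
P(M+6) = C(3,3) × 0.7217^0 × 0.2783^3 = 1 × 1.0000 × 0.02155458 = 0.021555
Relative intensity = 0.021555 / 0.434858 × 100 = 4.96

4.96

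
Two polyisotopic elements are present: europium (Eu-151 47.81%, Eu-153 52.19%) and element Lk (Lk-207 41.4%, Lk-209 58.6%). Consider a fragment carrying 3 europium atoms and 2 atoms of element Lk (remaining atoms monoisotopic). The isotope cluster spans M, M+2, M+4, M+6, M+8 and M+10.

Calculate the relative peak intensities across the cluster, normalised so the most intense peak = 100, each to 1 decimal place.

5.6 : 34.0 : 82.6 : 100.0 : 60.3 : 14.5

Europium pattern (n=3): 0.10928391 : 0.3578871 : 0.39067407 : 0.14215492
Element Lk pattern (n=2): 0.171396 : 0.485208 : 0.343396
Convolve the two distributions (both contribute in 2-u steps):
  M: 0.10928391×0.171396 = 0.018731
  M+2: 0.10928391×0.485208 + 0.3578871×0.171396 = 0.114366
  M+4: 0.10928391×0.343396 + 0.3578871×0.485208 + 0.39067407×0.171396 = 0.278137
  M+6: 0.3578871×0.343396 + 0.39067407×0.485208 + 0.14215492×0.171396 = 0.336820
  M+8: 0.39067407×0.343396 + 0.14215492×0.485208 = 0.203131
  M+10: 0.14215492×0.343396 = 0.048815
Scale to base peak (0.336820) = 100: 5.6 : 34.0 : 82.6 : 100.0 : 60.3 : 14.5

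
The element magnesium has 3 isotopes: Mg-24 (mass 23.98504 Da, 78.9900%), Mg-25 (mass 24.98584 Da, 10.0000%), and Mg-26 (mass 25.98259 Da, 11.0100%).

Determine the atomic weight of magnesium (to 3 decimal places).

24.305 Da

Ar = Σ fᵢ·mᵢ = 0.789900 × 23.98504 + 0.100000 × 24.98584 + 0.110100 × 25.98259
= 18.945783 + 2.498584 + 2.860683 = 24.305050 Da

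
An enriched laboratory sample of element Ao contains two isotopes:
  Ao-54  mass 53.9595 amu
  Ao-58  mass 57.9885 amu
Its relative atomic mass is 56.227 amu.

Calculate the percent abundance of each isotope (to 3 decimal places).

Ao-54: 43.721%, Ao-58: 56.279%

Let x be the fractional abundance of Ao-54; then Ao-58 has abundance 1 − x.
53.9595·x + 57.9885·(1 − x) = 56.227
(53.9595 − 57.9885)·x = 56.227 − 57.9885
x = -1.7615 / -4.0290 = 0.43721 → 43.721% Ao-54, 56.279% Ao-58.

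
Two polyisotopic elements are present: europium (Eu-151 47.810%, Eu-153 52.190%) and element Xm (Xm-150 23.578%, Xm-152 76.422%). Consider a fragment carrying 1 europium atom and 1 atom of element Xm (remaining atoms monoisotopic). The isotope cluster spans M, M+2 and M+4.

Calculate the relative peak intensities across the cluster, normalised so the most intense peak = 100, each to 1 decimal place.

23.1 : 100.0 : 81.7

Europium pattern (n=1): 0.4781 : 0.5219
Element Xm pattern (n=1): 0.23578 : 0.76422
Convolve the two distributions (both contribute in 2-u steps):
  M: 0.4781×0.23578 = 0.112726
  M+2: 0.4781×0.76422 + 0.5219×0.23578 = 0.488427
  M+4: 0.5219×0.76422 = 0.398846
Scale to base peak (0.488427) = 100: 23.1 : 100.0 : 81.7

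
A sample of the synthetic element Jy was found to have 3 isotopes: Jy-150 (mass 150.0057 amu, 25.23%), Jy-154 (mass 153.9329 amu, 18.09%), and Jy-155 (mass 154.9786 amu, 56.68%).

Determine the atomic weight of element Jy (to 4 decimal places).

Average mass = Σ (abundance × isotope mass) = 0.2523 × 150.0057 + 0.1809 × 153.9329 + 0.5668 × 154.9786
= 37.84644 + 27.84646 + 87.84187 = 153.53477 amu

153.5348 amu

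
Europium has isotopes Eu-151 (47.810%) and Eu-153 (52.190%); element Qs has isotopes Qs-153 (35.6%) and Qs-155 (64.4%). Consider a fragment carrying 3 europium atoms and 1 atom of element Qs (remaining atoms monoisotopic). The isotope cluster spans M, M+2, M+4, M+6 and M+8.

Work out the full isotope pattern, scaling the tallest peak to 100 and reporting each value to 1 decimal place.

Europium pattern (n=3): 0.10928391 : 0.3578871 : 0.39067407 : 0.14215492
Element Qs pattern (n=1): 0.3560 : 0.6440
Convolve the two distributions (both contribute in 2-u steps):
  M: 0.10928391×0.3560 = 0.038905
  M+2: 0.10928391×0.6440 + 0.3578871×0.3560 = 0.197787
  M+4: 0.3578871×0.6440 + 0.39067407×0.3560 = 0.369559
  M+6: 0.39067407×0.6440 + 0.14215492×0.3560 = 0.302201
  M+8: 0.14215492×0.6440 = 0.091548
Scale to base peak (0.369559) = 100: 10.5 : 53.5 : 100.0 : 81.8 : 24.8

10.5 : 53.5 : 100.0 : 81.8 : 24.8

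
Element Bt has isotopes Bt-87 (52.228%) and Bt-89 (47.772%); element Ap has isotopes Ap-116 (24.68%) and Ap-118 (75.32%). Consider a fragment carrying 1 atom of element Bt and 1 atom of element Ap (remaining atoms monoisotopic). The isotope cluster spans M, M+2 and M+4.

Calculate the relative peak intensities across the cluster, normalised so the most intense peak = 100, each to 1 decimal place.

Element Bt pattern (n=1): 0.52228 : 0.47772
Element Ap pattern (n=1): 0.2468 : 0.7532
Convolve the two distributions (both contribute in 2-u steps):
  M: 0.52228×0.2468 = 0.128899
  M+2: 0.52228×0.7532 + 0.47772×0.2468 = 0.511283
  M+4: 0.47772×0.7532 = 0.359819
Scale to base peak (0.511283) = 100: 25.2 : 100.0 : 70.4

25.2 : 100.0 : 70.4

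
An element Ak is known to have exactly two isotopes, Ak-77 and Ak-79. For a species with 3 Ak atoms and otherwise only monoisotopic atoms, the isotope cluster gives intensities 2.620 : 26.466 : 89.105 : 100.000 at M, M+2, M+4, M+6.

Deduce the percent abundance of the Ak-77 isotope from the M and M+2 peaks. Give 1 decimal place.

22.9%

Write p for the Ak-77 fraction. I(M+2)/I(M) = [C(3,1)·p^2·(1−p)] / p^3 = 3·(1−p)/p = 26.466/2.620 = 10.1015
(1−p)/p = 10.1015/3 = 3.3672  ⇒  p = 1/(1 + 3.3672) = 0.2290
Ak-77: 22.9%, Ak-79: 77.1%.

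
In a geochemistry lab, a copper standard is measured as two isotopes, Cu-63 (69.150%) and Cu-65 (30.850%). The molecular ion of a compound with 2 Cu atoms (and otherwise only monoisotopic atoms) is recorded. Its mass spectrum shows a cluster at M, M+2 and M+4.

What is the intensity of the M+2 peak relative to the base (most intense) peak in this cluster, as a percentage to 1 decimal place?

89.2%

Term probabilities: M 0.4782, M+2 0.4267, M+4 0.0952. Base peak = M.
P(M) = C(2,0) × 0.69150^2 × 0.30850^0 = 1 × 0.47817225 × 1.0000 = 0.478172 (base)
P(M+2) = C(2,1) × 0.69150^1 × 0.30850^1 = 2 × 0.6915 × 0.3085 = 0.426656
Relative intensity = 0.426656 / 0.478172 × 100 = 89.2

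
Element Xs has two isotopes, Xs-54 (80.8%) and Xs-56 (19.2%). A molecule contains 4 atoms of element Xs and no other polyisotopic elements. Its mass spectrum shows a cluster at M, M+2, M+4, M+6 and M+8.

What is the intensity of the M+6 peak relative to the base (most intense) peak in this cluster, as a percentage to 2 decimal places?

5.37%

(0.808 + 0.192)^4 gives M 0.4262, M+2 0.4051, M+4 0.1444, M+6 0.0229, M+8 0.0014; the largest is M.
P(M) = C(4,0) × 0.808^4 × 0.192^0 = 1 × 0.4262314 × 1.0000 = 0.426231 (base)
P(M+6) = C(4,3) × 0.808^1 × 0.192^3 = 4 × 0.8080 × 0.00707789 = 0.022876
Relative intensity = 0.022876 / 0.426231 × 100 = 5.37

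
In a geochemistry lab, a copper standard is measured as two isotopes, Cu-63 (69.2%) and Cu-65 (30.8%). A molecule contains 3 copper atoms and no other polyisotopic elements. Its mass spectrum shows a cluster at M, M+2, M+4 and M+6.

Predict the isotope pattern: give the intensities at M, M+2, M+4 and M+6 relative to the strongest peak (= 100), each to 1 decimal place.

The 3 Cu atoms are independent, so intensities follow the terms of (0.692 + 0.308)^3.
P(M) = 0.692^3 = 0.331374
P(M+2) = 3 × 0.692^2 × 0.308^1 = 0.442470
P(M+4) = 3 × 0.692^1 × 0.308^2 = 0.196938
P(M+6) = 0.308^3 = 0.029218
The M+2 peak is largest (0.442470); scaling to 100 gives 74.9 : 100.0 : 44.5 : 6.6.

74.9 : 100.0 : 44.5 : 6.6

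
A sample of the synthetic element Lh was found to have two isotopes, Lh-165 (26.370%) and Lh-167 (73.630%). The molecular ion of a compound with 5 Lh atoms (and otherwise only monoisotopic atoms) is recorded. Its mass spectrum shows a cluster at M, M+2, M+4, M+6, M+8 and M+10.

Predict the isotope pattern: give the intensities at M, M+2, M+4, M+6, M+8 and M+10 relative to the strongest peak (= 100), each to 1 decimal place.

Expanding (0.26370 + 0.73630)^5:
P(M) = 0.26370^5 = 0.001275
P(M+2) = 5 × 0.26370^4 × 0.73630^1 = 0.017802
P(M+4) = 10 × 0.26370^3 × 0.73630^2 = 0.099412
P(M+6) = 10 × 0.26370^2 × 0.73630^3 = 0.277578
P(M+8) = 5 × 0.26370^1 × 0.73630^4 = 0.387525
P(M+10) = 0.73630^5 = 0.216408
The M+8 peak is largest (0.387525); scaling to 100 gives 0.3 : 4.6 : 25.7 : 71.6 : 100.0 : 55.8.

0.3 : 4.6 : 25.7 : 71.6 : 100.0 : 55.8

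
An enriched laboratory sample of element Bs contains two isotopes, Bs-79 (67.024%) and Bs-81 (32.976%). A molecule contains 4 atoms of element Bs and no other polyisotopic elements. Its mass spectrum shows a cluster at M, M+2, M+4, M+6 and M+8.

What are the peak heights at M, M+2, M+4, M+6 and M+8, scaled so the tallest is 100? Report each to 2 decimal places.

50.81 : 100.00 : 73.80 : 24.21 : 2.98

Expanding (0.67024 + 0.32976)^4:
P(M) = 0.67024^4 = 0.201800
P(M+2) = 4 × 0.67024^3 × 0.32976^1 = 0.397145
P(M+4) = 6 × 0.67024^2 × 0.32976^2 = 0.293095
P(M+6) = 4 × 0.67024^1 × 0.32976^3 = 0.096136
P(M+8) = 0.32976^4 = 0.011825
The M+2 peak is largest (0.397145); scaling to 100 gives 50.81 : 100.00 : 73.80 : 24.21 : 2.98.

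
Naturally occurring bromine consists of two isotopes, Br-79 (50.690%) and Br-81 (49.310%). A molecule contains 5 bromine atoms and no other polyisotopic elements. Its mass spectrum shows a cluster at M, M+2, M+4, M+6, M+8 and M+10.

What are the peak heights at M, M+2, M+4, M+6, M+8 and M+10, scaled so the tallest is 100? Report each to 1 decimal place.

Each Br atom is independently Br-79 (p = 0.50690) or Br-81 (q = 0.49310); the cluster is the binomial expansion (p + q)^5.
P(M) = 0.50690^5 = 0.033467
P(M+2) = 5 × 0.50690^4 × 0.49310^1 = 0.162777
P(M+4) = 10 × 0.50690^3 × 0.49310^2 = 0.316692
P(M+6) = 10 × 0.50690^2 × 0.49310^3 = 0.308070
P(M+8) = 5 × 0.50690^1 × 0.49310^4 = 0.149842
P(M+10) = 0.49310^5 = 0.029152
The M+4 peak is largest (0.316692); scaling to 100 gives 10.6 : 51.4 : 100.0 : 97.3 : 47.3 : 9.2.

10.6 : 51.4 : 100.0 : 97.3 : 47.3 : 9.2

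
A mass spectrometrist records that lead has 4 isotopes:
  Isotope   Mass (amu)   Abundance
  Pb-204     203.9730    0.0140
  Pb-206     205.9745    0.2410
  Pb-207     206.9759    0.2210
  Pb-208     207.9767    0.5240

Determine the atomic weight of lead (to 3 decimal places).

The abundance-weighted mean is 0.0140 × 203.9730 + 0.2410 × 205.9745 + 0.2210 × 206.9759 + 0.5240 × 207.9767
= 2.85562 + 49.63985 + 45.74167 + 108.97979 = 207.21693 amu

207.217 amu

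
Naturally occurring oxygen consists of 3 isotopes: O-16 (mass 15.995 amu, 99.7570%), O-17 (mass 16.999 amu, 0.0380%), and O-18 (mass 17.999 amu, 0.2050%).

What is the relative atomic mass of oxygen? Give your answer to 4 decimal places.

15.9995 amu

The abundance-weighted mean is 0.997570 × 15.995 + 0.000380 × 16.999 + 0.002050 × 17.999
= 15.95613 + 0.00646 + 0.03690 = 15.99949 amu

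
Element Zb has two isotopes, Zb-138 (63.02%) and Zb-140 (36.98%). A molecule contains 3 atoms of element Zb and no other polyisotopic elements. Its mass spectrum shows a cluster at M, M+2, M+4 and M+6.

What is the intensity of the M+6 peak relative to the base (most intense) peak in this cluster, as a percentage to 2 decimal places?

Term probabilities: M 0.2503, M+2 0.4406, M+4 0.2585, M+6 0.0506. Base peak = M+2.
P(M+2) = C(3,1) × 0.6302^2 × 0.3698^1 = 3 × 0.39715204 × 0.3698 = 0.440600 (base)
P(M+6) = C(3,3) × 0.6302^0 × 0.3698^3 = 1 × 1.0000 × 0.0505709 = 0.050571
Relative intensity = 0.050571 / 0.440600 × 100 = 11.48

11.48%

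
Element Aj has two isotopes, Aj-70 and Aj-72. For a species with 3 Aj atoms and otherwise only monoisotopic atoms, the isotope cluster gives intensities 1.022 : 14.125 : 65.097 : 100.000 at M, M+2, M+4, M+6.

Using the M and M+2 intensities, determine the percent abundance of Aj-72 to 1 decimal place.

Write p for the Aj-70 fraction. I(M+2)/I(M) = [C(3,1)·p^2·(1−p)] / p^3 = 3·(1−p)/p = 14.125/1.022 = 13.8209
(1−p)/p = 13.8209/3 = 4.6070  ⇒  p = 1/(1 + 4.6070) = 0.1783
Aj-70: 17.8%, Aj-72: 82.2%.

82.2%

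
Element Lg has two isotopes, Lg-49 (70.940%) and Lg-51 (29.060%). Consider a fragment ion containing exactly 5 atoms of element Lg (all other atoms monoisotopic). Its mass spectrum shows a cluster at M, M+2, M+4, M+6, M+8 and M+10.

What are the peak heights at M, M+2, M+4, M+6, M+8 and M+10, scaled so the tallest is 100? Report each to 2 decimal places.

48.82 : 100.00 : 81.93 : 33.56 : 6.87 : 0.56

The 5 Lg atoms are independent, so intensities follow the terms of (0.70940 + 0.29060)^5.
P(M) = 0.70940^5 = 0.179662
P(M+2) = 5 × 0.70940^4 × 0.29060^1 = 0.367985
P(M+4) = 10 × 0.70940^3 × 0.29060^2 = 0.301484
P(M+6) = 10 × 0.70940^2 × 0.29060^3 = 0.123501
P(M+8) = 5 × 0.70940^1 × 0.29060^4 = 0.025296
P(M+10) = 0.29060^5 = 0.002072
The M+2 peak is largest (0.367985); scaling to 100 gives 48.82 : 100.00 : 81.93 : 33.56 : 6.87 : 0.56.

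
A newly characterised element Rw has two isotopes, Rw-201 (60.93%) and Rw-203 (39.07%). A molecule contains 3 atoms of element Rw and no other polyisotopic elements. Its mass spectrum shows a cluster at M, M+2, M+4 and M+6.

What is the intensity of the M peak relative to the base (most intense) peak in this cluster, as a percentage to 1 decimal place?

Binomial terms of (0.6093 + 0.3907)^3: M 0.2262, M+2 0.4351, M+4 0.2790, M+6 0.0596 → M+2 is the base peak.
P(M+2) = C(3,1) × 0.6093^2 × 0.3907^1 = 3 × 0.37124649 × 0.3907 = 0.435138 (base)
P(M) = C(3,0) × 0.6093^3 × 0.3907^0 = 1 × 0.22620049 × 1.0000 = 0.226200
Relative intensity = 0.226200 / 0.435138 × 100 = 52.0

52.0%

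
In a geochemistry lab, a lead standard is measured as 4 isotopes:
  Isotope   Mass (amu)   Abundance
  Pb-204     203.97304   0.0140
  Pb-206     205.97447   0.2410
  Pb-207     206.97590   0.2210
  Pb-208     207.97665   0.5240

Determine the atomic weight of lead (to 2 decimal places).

207.22 amu

The abundance-weighted mean is 0.0140 × 203.97304 + 0.2410 × 205.97447 + 0.2210 × 206.97590 + 0.5240 × 207.97665
= 2.855623 + 49.639847 + 45.741674 + 108.979765 = 207.216909 amu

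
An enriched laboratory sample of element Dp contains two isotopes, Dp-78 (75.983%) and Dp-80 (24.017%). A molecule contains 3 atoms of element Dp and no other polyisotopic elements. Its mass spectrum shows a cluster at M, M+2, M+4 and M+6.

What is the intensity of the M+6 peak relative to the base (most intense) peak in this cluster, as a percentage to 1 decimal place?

3.2%

Term probabilities: M 0.4387, M+2 0.4160, M+4 0.1315, M+6 0.0139. Base peak = M.
P(M) = C(3,0) × 0.75983^3 × 0.24017^0 = 1 × 0.43868149 × 1.0000 = 0.438681 (base)
P(M+6) = C(3,3) × 0.75983^0 × 0.24017^3 = 1 × 1.0000 × 0.0138534 = 0.013853
Relative intensity = 0.013853 / 0.438681 × 100 = 3.2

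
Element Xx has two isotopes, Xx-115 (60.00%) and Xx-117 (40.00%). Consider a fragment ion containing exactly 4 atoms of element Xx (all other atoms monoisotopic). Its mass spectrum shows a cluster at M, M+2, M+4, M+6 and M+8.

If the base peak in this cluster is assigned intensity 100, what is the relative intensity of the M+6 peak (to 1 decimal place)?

44.4

Binomial terms of (0.6000 + 0.4000)^4: M 0.1296, M+2 0.3456, M+4 0.3456, M+6 0.1536, M+8 0.0256 → M+4 is the base peak.
P(M+4) = C(4,2) × 0.6000^2 × 0.4000^2 = 6 × 0.3600 × 0.1600 = 0.345600 (base)
P(M+6) = C(4,3) × 0.6000^1 × 0.4000^3 = 4 × 0.6000 × 0.0640 = 0.153600
Relative intensity = 0.153600 / 0.345600 × 100 = 44.4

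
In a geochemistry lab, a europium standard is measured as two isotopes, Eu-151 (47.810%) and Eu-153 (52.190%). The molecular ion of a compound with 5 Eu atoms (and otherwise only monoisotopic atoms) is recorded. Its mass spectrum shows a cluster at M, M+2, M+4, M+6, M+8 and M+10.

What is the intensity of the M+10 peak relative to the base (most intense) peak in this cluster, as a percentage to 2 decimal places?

Term probabilities: M 0.0250, M+2 0.1363, M+4 0.2977, M+6 0.3249, M+8 0.1774, M+10 0.0387. Base peak = M+6.
P(M+6) = C(5,3) × 0.47810^2 × 0.52190^3 = 10 × 0.22857961 × 0.14215492 = 0.324937 (base)
P(M+10) = C(5,5) × 0.47810^0 × 0.52190^5 = 1 × 1.0000 × 0.0387201 = 0.038720
Relative intensity = 0.038720 / 0.324937 × 100 = 11.92

11.92%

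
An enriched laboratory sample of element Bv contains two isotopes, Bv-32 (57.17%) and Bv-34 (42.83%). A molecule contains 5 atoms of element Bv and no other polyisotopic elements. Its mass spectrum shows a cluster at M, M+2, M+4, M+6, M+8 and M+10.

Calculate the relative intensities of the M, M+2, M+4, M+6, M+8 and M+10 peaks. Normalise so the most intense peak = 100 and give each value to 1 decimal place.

Each Bv atom is independently Bv-32 (p = 0.5717) or Bv-34 (q = 0.4283); the cluster is the binomial expansion (p + q)^5.
P(M) = 0.5717^5 = 0.061072
P(M+2) = 5 × 0.5717^4 × 0.4283^1 = 0.228766
P(M+4) = 10 × 0.5717^3 × 0.4283^2 = 0.342768
P(M+6) = 10 × 0.5717^2 × 0.4283^3 = 0.256791
P(M+8) = 5 × 0.5717^1 × 0.4283^4 = 0.096190
P(M+10) = 0.4283^5 = 0.014413
The M+4 peak is largest (0.342768); scaling to 100 gives 17.8 : 66.7 : 100.0 : 74.9 : 28.1 : 4.2.

17.8 : 66.7 : 100.0 : 74.9 : 28.1 : 4.2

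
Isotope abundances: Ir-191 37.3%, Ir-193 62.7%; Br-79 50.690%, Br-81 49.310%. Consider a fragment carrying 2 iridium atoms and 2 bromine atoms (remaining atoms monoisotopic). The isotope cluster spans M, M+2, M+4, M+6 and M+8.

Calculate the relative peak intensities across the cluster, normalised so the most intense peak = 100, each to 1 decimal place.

9.7 : 51.5 : 100.0 : 84.2 : 25.9

Iridium pattern (n=2): 0.139129 : 0.467742 : 0.393129
Bromine pattern (n=2): 0.25694761 : 0.49990478 : 0.24314761
Convolve the two distributions (both contribute in 2-u steps):
  M: 0.139129×0.25694761 = 0.035749
  M+2: 0.139129×0.49990478 + 0.467742×0.25694761 = 0.189736
  M+4: 0.139129×0.24314761 + 0.467742×0.49990478 + 0.393129×0.25694761 = 0.368669
  M+6: 0.467742×0.24314761 + 0.393129×0.49990478 = 0.310257
  M+8: 0.393129×0.24314761 = 0.095588
Scale to base peak (0.368669) = 100: 9.7 : 51.5 : 100.0 : 84.2 : 25.9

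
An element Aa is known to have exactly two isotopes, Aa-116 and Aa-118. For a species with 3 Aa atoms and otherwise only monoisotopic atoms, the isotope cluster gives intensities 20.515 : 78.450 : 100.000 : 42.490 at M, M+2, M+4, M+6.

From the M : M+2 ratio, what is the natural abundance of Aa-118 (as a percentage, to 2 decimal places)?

If p is the fraction of Aa that is Aa-116, then I(M+2)/I(M) = [C(3,1)·p^2·(1−p)] / p^3 = 3·(1−p)/p = 78.450/20.515 = 3.8240
(1−p)/p = 3.8240/3 = 1.2747  ⇒  p = 1/(1 + 1.2747) = 0.4396
Aa-116: 43.96%, Aa-118: 56.04%.

56.04%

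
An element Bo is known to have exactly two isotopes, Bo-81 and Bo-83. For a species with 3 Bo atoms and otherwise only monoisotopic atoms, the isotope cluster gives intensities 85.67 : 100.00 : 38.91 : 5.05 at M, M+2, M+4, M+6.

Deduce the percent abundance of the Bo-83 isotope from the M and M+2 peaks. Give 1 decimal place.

If p is the fraction of Bo that is Bo-81, then I(M+2)/I(M) = [C(3,1)·p^2·(1−p)] / p^3 = 3·(1−p)/p = 100.00/85.67 = 1.1673
(1−p)/p = 1.1673/3 = 0.3891  ⇒  p = 1/(1 + 0.3891) = 0.7199
Bo-81: 72.0%, Bo-83: 28.0%.

28.0%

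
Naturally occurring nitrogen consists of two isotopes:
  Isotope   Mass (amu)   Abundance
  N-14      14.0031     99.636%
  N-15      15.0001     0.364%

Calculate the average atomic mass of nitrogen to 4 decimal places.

14.0067 amu

The abundance-weighted mean is 0.99636 × 14.0031 + 0.00364 × 15.0001
= 13.95213 + 0.05460 = 14.00673 amu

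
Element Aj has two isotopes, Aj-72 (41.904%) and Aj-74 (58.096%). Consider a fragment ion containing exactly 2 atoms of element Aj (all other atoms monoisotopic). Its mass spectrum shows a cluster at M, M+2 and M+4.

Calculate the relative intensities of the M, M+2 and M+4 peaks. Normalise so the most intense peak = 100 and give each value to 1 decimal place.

36.1 : 100.0 : 69.3

The 2 Aj atoms are independent, so intensities follow the terms of (0.41904 + 0.58096)^2.
P(M) = 0.41904^2 = 0.175595
P(M+2) = 2 × 0.41904^1 × 0.58096^1 = 0.486891
P(M+4) = 0.58096^2 = 0.337515
The M+2 peak is largest (0.486891); scaling to 100 gives 36.1 : 100.0 : 69.3.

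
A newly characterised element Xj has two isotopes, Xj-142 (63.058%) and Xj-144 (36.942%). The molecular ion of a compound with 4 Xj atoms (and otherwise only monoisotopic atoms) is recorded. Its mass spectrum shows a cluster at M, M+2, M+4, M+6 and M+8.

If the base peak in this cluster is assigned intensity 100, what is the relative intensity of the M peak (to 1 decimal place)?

42.7

(0.63058 + 0.36942)^4 gives M 0.1581, M+2 0.3705, M+4 0.3256, M+6 0.1272, M+8 0.0186; the largest is M+2.
P(M+2) = C(4,1) × 0.63058^3 × 0.36942^1 = 4 × 0.25073824 × 0.36942 = 0.370511 (base)
P(M) = C(4,0) × 0.63058^4 × 0.36942^0 = 1 × 0.15811052 × 1.0000 = 0.158111
Relative intensity = 0.158111 / 0.370511 × 100 = 42.7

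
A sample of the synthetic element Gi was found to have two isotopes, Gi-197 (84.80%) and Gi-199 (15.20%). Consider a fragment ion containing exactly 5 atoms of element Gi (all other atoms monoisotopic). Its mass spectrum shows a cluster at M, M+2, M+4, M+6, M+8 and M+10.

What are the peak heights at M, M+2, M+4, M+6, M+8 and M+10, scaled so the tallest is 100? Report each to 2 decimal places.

100.00 : 89.62 : 32.13 : 5.76 : 0.52 : 0.02

Each Gi atom is independently Gi-197 (p = 0.8480) or Gi-199 (q = 0.1520); the cluster is the binomial expansion (p + q)^5.
P(M) = 0.8480^5 = 0.438510
P(M+2) = 5 × 0.8480^4 × 0.1520^1 = 0.393004
P(M+4) = 10 × 0.8480^3 × 0.1520^2 = 0.140888
P(M+6) = 10 × 0.8480^2 × 0.1520^3 = 0.025254
P(M+8) = 5 × 0.8480^1 × 0.1520^4 = 0.002263
P(M+10) = 0.1520^5 = 0.000081
The M peak is largest (0.438510); scaling to 100 gives 100.00 : 89.62 : 32.13 : 5.76 : 0.52 : 0.02.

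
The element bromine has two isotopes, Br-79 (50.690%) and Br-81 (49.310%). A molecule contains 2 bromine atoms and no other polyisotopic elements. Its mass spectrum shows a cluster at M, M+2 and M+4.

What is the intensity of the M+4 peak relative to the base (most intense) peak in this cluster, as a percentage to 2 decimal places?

48.64%

(0.50690 + 0.49310)^2 gives M 0.2569, M+2 0.4999, M+4 0.2431; the largest is M+2.
P(M+2) = C(2,1) × 0.50690^1 × 0.49310^1 = 2 × 0.5069 × 0.4931 = 0.499905 (base)
P(M+4) = C(2,2) × 0.50690^0 × 0.49310^2 = 1 × 1.0000 × 0.24314761 = 0.243148
Relative intensity = 0.243148 / 0.499905 × 100 = 48.64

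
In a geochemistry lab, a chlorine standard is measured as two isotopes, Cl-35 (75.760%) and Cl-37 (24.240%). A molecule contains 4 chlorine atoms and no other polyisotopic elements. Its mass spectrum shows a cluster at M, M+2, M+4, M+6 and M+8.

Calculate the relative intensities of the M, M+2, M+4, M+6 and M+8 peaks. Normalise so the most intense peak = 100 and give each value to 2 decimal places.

78.14 : 100.00 : 47.99 : 10.24 : 0.82

Each Cl atom is independently Cl-35 (p = 0.75760) or Cl-37 (q = 0.24240); the cluster is the binomial expansion (p + q)^4.
P(M) = 0.75760^4 = 0.329428
P(M+2) = 4 × 0.75760^3 × 0.24240^1 = 0.421612
P(M+4) = 6 × 0.75760^2 × 0.24240^2 = 0.202347
P(M+6) = 4 × 0.75760^1 × 0.24240^3 = 0.043162
P(M+8) = 0.24240^4 = 0.003452
The M+2 peak is largest (0.421612); scaling to 100 gives 78.14 : 100.00 : 47.99 : 10.24 : 0.82.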